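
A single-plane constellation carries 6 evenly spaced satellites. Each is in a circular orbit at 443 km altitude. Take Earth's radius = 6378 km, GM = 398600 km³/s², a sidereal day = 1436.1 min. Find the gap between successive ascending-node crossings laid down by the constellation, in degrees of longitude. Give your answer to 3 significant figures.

Semi-major axis a = 6378 + 443 = 6821 km. Period T = 2π√(a³/μ) = 2π√(6821³/398600) = 5606.4 s = 93.44 min.
Single-satellite node shift = (5606.4/86166) × 360° = 23.42°.
With 6 satellites evenly phased, successive equator crossings are 23.42/6 = 3.904° apart.

3.90°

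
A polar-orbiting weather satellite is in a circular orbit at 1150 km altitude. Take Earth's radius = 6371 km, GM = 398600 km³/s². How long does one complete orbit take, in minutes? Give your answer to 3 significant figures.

Semi-major axis a = 6371 + 1150 = 7521 km. Period T = 2π√(a³/μ) = 2π√(7521³/398600) = 6491.2 s = 108.19 min.

108 min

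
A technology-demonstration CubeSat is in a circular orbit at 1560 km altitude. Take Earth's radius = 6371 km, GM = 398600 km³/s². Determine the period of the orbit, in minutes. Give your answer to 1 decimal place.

Semi-major axis a = 6371 + 1560 = 7931 km. Period T = 2π√(a³/μ) = 2π√(7931³/398600) = 7029.2 s = 117.15 min.

117.2 min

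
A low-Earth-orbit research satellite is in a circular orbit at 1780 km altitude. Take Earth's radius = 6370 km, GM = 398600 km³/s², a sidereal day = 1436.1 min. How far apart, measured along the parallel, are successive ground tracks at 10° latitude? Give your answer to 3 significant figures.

Semi-major axis a = 6370 + 1780 = 8150 km. Period T = 2π√(a³/μ) = 2π√(8150³/398600) = 7322.3 s = 122.04 min.
Node shift per orbit = (7322.3/86166) × 360° = 30.59°.
Equatorial spacing = 30.59 × 111.2 km/° = 3401 km.
At 10° latitude, spacing = 3401 × cos(10°) = 3350 km.

3350 km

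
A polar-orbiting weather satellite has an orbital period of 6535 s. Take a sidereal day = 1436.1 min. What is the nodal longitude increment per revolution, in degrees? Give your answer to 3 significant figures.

During one orbit Earth rotates (6535.0 / 86166) × 360° = 27.30°.

27.3°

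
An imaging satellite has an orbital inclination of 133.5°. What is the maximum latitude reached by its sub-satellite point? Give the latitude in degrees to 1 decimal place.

46.5°

Retrograde orbit: the ground track reaches ±(180° − i) = ±(180 − 133.5) = ±46.5°.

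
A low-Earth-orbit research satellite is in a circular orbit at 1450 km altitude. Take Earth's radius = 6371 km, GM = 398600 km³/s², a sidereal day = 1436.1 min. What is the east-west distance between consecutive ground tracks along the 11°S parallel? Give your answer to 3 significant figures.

Semi-major axis a = 6371 + 1450 = 7821 km. Period T = 2π√(a³/μ) = 2π√(7821³/398600) = 6883.4 s = 114.72 min.
Node shift per orbit = (6883.4/86166) × 360° = 28.76°.
Equatorial spacing = 28.76 × 111.2 km/° = 3198 km.
At 11° latitude, spacing = 3198 × cos(11°) = 3139 km.

3140 km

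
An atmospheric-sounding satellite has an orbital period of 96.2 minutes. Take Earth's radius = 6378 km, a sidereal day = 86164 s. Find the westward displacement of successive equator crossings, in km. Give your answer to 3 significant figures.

T = 96.2 min = 5772.0 s.
During one orbit Earth rotates (5772.0 / 86164) × 360° = 24.12°.
At the equator that is 24.12° × (2π·6378/360) km/° = 24.12 × 111.3 = 2685 km.

2680 km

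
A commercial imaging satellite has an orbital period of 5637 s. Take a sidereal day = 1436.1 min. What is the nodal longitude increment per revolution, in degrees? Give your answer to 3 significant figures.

During one orbit Earth rotates (5637.0 / 86166) × 360° = 23.55°.

23.6°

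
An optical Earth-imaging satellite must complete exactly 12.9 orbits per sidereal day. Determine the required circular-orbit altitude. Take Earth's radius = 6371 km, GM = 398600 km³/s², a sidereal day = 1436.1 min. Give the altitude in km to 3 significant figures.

Required period T = 86166 / 12.9 = 6679.5 s.
From T = 2π√(a³/μ): a = (μ T²/4π²)^(1/3) = (398600 × 6679.5² / 4π²)^(1/3) = 7666 km.
Altitude h = a − R = 7666 − 6371 = 1295 km.

1290 km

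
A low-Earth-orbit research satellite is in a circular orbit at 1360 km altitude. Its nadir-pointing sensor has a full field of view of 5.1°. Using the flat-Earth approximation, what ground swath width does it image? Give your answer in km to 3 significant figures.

Half-angle = 5.1°/2 = 2.55°.
Swath width ≈ 2h·tan(θ/2) = 2 × 1360 × tan(2.55°) = 121.1 km.

121 km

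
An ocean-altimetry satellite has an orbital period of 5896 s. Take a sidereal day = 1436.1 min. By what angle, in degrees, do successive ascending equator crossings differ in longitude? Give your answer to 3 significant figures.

24.6°

During one orbit Earth rotates (5896.0 / 86166) × 360° = 24.63°.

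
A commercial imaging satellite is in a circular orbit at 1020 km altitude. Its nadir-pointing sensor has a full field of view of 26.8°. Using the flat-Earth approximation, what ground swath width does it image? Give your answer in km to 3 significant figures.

486 km

Half-angle = 26.8°/2 = 13.4°.
Swath width ≈ 2h·tan(θ/2) = 2 × 1020 × tan(13.4°) = 486.0 km.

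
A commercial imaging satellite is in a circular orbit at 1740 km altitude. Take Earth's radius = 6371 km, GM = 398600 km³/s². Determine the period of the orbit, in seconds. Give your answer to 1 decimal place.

7269.8 seconds

Semi-major axis a = 6371 + 1740 = 8111 km. Period T = 2π√(a³/μ) = 2π√(8111³/398600) = 7269.8 s = 121.16 min.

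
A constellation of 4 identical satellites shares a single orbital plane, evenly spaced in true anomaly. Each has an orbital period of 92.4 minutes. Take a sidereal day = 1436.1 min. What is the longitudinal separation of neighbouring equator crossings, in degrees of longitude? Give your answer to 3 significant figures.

5.79°

T = 92.4 min = 5544.0 s.
Single-satellite node shift = (5544.0/86166) × 360° = 23.16°.
With 4 satellites evenly phased, successive equator crossings are 23.16/4 = 5.791° apart.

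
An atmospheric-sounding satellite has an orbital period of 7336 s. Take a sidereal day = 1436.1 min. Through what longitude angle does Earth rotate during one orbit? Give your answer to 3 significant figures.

During one orbit Earth rotates (7336.0 / 86166) × 360° = 30.65°.

30.6°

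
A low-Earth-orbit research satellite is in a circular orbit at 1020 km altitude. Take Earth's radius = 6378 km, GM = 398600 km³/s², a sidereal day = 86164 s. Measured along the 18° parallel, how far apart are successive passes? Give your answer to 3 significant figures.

Semi-major axis a = 6378 + 1020 = 7398 km. Period T = 2π√(a³/μ) = 2π√(7398³/398600) = 6332.6 s = 105.54 min.
Node shift per orbit = (6332.6/86164) × 360° = 26.46°.
Equatorial spacing = 26.46 × 111.3 km/° = 2945 km.
At 18° latitude, spacing = 2945 × cos(18°) = 2801 km.

2800 km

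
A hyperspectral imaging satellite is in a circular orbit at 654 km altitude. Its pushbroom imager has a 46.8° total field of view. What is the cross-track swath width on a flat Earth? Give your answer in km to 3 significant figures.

Half-angle = 46.8°/2 = 23.4°.
Swath width ≈ 2h·tan(θ/2) = 2 × 654 × tan(23.4°) = 566.0 km.

566 km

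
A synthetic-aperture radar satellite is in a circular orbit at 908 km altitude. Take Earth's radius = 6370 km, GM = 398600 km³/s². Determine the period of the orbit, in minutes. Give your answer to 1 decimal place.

Semi-major axis a = 6370 + 908 = 7278 km. Period T = 2π√(a³/μ) = 2π√(7278³/398600) = 6179.2 s = 102.99 min.

103.0 min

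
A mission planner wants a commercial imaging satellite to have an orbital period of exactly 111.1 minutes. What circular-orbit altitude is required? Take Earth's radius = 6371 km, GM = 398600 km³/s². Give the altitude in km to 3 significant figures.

1280 km

T = 111.1 min = 6666.0 s.
From T = 2π√(a³/μ): a = (μ T²/4π²)^(1/3) = (398600 × 6666.0² / 4π²)^(1/3) = 7655 km.
Altitude h = a − R = 7655 − 6371 = 1284 km.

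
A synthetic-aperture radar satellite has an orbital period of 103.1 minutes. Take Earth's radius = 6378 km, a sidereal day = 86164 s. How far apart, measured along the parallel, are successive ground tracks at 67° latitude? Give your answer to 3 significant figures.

T = 103.1 min = 6186.0 s.
Node shift per orbit = (6186.0/86164) × 360° = 25.85°.
Equatorial spacing = 25.85 × 111.3 km/° = 2877 km.
At 67° latitude, spacing = 2877 × cos(67°) = 1124 km.

1120 km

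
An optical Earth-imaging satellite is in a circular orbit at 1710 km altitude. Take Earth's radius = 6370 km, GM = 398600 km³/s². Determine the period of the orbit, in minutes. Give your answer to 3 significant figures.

120 min

Semi-major axis a = 6370 + 1710 = 8080 km. Period T = 2π√(a³/μ) = 2π√(8080³/398600) = 7228.2 s = 120.47 min.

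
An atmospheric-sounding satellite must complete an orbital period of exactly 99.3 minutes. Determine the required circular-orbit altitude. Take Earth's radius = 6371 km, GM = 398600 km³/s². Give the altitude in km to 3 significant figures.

T = 99.3 min = 5958.0 s.
From T = 2π√(a³/μ): a = (μ T²/4π²)^(1/3) = (398600 × 5958.0² / 4π²)^(1/3) = 7103 km.
Altitude h = a − R = 7103 − 6371 = 732 km.

732 km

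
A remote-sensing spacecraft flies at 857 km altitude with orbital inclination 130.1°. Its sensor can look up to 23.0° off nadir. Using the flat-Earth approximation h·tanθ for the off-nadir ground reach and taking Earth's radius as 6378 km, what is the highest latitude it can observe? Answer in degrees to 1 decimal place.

53.2°

Retrograde orbit: the ground track reaches ±(180° − i) = ±(180 − 130.1) = ±49.9°.
Sensor half-swath on the ground ≈ 857·tan(23.0°) = 364 km = 3.27° of latitude.
Maximum observable latitude ≈ 49.9 + 3.27 = 53.2°.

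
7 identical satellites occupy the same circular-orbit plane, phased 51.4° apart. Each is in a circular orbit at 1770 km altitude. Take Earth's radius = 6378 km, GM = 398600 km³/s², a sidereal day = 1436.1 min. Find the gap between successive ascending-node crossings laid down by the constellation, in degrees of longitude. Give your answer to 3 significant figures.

4.37°

Semi-major axis a = 6378 + 1770 = 8148 km. Period T = 2π√(a³/μ) = 2π√(8148³/398600) = 7319.6 s = 121.99 min.
Single-satellite node shift = (7319.6/86166) × 360° = 30.58°.
With 7 satellites evenly phased, successive equator crossings are 30.58/7 = 4.369° apart.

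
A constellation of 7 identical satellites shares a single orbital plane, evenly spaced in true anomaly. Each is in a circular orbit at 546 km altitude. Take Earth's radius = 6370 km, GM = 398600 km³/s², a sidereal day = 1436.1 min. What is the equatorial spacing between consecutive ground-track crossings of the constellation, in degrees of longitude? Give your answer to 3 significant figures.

Semi-major axis a = 6370 + 546 = 6916 km. Period T = 2π√(a³/μ) = 2π√(6916³/398600) = 5723.9 s = 95.40 min.
Single-satellite node shift = (5723.9/86166) × 360° = 23.91°.
With 7 satellites evenly phased, successive equator crossings are 23.91/7 = 3.416° apart.

3.42°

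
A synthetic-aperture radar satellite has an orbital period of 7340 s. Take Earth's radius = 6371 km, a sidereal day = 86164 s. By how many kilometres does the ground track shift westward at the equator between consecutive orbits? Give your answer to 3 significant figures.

3410 km

During one orbit Earth rotates (7340.0 / 86164) × 360° = 30.67°.
At the equator that is 30.67° × (2π·6371/360) km/° = 30.67 × 111.2 = 3410 km.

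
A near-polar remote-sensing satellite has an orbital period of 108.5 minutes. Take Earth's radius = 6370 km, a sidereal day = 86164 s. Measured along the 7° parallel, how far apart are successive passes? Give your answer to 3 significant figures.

T = 108.5 min = 6510.0 s.
Node shift per orbit = (6510.0/86164) × 360° = 27.20°.
Equatorial spacing = 27.20 × 111.2 km/° = 3024 km.
At 7° latitude, spacing = 3024 × cos(7°) = 3001 km.

3000 km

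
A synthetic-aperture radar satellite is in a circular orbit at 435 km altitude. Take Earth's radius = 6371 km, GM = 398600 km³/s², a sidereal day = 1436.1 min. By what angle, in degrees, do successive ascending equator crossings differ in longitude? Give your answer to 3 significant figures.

23.3°

Semi-major axis a = 6371 + 435 = 6806 km. Period T = 2π√(a³/μ) = 2π√(6806³/398600) = 5587.9 s = 93.13 min.
During one orbit Earth rotates (5587.9 / 86166) × 360° = 23.35°.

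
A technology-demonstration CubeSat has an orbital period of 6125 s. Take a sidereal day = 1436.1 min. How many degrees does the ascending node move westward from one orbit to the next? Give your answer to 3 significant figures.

25.6°

During one orbit Earth rotates (6125.0 / 86166) × 360° = 25.59°.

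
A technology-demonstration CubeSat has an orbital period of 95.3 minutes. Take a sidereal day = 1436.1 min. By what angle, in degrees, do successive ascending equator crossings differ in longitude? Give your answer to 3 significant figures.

T = 95.3 min = 5718.0 s.
During one orbit Earth rotates (5718.0 / 86166) × 360° = 23.89°.

23.9°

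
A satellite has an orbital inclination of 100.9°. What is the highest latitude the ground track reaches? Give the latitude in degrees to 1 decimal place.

79.1°

Retrograde orbit: the ground track reaches ±(180° − i) = ±(180 − 100.9) = ±79.1°.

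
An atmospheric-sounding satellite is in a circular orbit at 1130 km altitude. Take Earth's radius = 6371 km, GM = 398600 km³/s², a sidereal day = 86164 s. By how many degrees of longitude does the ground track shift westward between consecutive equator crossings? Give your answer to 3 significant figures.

Semi-major axis a = 6371 + 1130 = 7501 km. Period T = 2π√(a³/μ) = 2π√(7501³/398600) = 6465.3 s = 107.76 min.
During one orbit Earth rotates (6465.3 / 86164) × 360° = 27.01°.

27.0°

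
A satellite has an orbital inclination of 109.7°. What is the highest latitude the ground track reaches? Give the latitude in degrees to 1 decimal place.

Retrograde orbit: the ground track reaches ±(180° − i) = ±(180 − 109.7) = ±70.3°.

70.3°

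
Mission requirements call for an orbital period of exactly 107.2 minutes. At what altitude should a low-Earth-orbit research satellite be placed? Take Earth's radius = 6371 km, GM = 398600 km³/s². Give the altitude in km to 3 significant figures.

T = 107.2 min = 6432.0 s.
From T = 2π√(a³/μ): a = (μ T²/4π²)^(1/3) = (398600 × 6432.0² / 4π²)^(1/3) = 7475 km.
Altitude h = a − R = 7475 − 6371 = 1104 km.

1100 km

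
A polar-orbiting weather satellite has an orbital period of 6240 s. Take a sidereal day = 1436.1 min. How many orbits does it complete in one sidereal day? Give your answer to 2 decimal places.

Orbits per sidereal day = 86166 / 6240.0 = 13.809.

13.81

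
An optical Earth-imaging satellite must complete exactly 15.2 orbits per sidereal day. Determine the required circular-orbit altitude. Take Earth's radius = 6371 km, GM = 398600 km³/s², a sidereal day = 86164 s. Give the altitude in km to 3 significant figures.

Required period T = 86164 / 15.2 = 5668.7 s.
From T = 2π√(a³/μ): a = (μ T²/4π²)^(1/3) = (398600 × 5668.7² / 4π²)^(1/3) = 6871 km.
Altitude h = a − R = 6871 − 6371 = 500 km.

500 km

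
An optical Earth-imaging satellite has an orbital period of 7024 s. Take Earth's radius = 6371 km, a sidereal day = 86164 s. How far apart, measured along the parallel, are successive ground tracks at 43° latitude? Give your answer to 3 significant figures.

Node shift per orbit = (7024.0/86164) × 360° = 29.35°.
Equatorial spacing = 29.35 × 111.2 km/° = 3263 km.
At 43° latitude, spacing = 3263 × cos(43°) = 2387 km.

2390 km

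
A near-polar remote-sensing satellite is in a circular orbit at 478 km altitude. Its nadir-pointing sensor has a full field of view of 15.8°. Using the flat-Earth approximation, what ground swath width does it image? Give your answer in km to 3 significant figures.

133 km

Half-angle = 15.8°/2 = 7.9°.
Swath width ≈ 2h·tan(θ/2) = 2 × 478 × tan(7.9°) = 132.7 km.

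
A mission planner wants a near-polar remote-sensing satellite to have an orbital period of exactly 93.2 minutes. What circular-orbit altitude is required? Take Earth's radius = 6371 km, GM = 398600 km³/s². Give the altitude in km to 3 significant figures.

T = 93.2 min = 5592.0 s.
From T = 2π√(a³/μ): a = (μ T²/4π²)^(1/3) = (398600 × 5592.0² / 4π²)^(1/3) = 6809 km.
Altitude h = a − R = 6809 − 6371 = 438 km.

438 km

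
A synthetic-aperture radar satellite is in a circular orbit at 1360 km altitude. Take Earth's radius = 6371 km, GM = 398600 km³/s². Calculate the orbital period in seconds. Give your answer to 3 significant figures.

Semi-major axis a = 6371 + 1360 = 7731 km. Period T = 2π√(a³/μ) = 2π√(7731³/398600) = 6765.0 s = 112.75 min.

6760 seconds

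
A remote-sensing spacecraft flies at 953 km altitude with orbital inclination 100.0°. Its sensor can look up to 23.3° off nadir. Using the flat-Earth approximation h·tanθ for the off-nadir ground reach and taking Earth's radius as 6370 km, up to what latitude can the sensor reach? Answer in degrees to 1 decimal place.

Retrograde orbit: the ground track reaches ±(180° − i) = ±(180 − 100.0) = ±80.0°.
Sensor half-swath on the ground ≈ 953·tan(23.3°) = 410 km = 3.69° of latitude.
Maximum observable latitude ≈ 80.0 + 3.69 = 83.7°.

83.7°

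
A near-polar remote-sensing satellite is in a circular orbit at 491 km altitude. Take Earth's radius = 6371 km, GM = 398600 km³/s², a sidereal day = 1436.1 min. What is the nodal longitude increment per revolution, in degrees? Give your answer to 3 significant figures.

23.6°

Semi-major axis a = 6371 + 491 = 6862 km. Period T = 2π√(a³/μ) = 2π√(6862³/398600) = 5657.0 s = 94.28 min.
During one orbit Earth rotates (5657.0 / 86166) × 360° = 23.63°.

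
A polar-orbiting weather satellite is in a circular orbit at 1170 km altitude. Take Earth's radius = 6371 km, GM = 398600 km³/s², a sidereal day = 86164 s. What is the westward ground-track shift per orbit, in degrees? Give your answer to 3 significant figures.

Semi-major axis a = 6371 + 1170 = 7541 km. Period T = 2π√(a³/μ) = 2π√(7541³/398600) = 6517.1 s = 108.62 min.
During one orbit Earth rotates (6517.1 / 86164) × 360° = 27.23°.

27.2°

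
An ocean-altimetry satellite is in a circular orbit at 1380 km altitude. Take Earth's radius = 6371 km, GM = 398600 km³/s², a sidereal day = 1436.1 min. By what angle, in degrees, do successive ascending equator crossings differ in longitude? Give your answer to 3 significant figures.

Semi-major axis a = 6371 + 1380 = 7751 km. Period T = 2π√(a³/μ) = 2π√(7751³/398600) = 6791.2 s = 113.19 min.
During one orbit Earth rotates (6791.2 / 86166) × 360° = 28.37°.

28.4°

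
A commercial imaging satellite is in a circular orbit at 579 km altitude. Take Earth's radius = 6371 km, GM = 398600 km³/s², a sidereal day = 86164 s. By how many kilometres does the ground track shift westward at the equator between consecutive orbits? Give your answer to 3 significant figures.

2680 km

Semi-major axis a = 6371 + 579 = 6950 km. Period T = 2π√(a³/μ) = 2π√(6950³/398600) = 5766.2 s = 96.10 min.
During one orbit Earth rotates (5766.2 / 86164) × 360° = 24.09°.
At the equator that is 24.09° × (2π·6371/360) km/° = 24.09 × 111.2 = 2679 km.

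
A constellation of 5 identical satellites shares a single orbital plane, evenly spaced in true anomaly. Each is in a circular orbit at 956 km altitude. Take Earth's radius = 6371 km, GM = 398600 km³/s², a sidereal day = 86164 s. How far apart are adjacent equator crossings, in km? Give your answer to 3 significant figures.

580 km

Semi-major axis a = 6371 + 956 = 7327 km. Period T = 2π√(a³/μ) = 2π√(7327³/398600) = 6241.7 s = 104.03 min.
Single-satellite node shift = (6241.7/86164) × 360° = 26.08°.
With 5 satellites evenly phased, successive equator crossings are 26.08/5 = 5.216° apart.
That is 5.216 × 111.2 = 580 km at the equator.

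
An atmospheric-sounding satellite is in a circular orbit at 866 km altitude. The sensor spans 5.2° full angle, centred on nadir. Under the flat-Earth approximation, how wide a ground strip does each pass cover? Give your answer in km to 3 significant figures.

Half-angle = 5.2°/2 = 2.6°.
Swath width ≈ 2h·tan(θ/2) = 2 × 866 × tan(2.6°) = 78.6 km.

78.6 km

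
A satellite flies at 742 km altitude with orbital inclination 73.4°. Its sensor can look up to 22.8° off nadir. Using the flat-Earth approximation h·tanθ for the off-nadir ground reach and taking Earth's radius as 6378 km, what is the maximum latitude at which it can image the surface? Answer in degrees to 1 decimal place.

For a prograde orbit the ground track reaches latitude ±i = ±73.4°.
Sensor half-swath on the ground ≈ 742·tan(22.8°) = 312 km = 2.80° of latitude.
Maximum observable latitude ≈ 73.4 + 2.80 = 76.2°.

76.2°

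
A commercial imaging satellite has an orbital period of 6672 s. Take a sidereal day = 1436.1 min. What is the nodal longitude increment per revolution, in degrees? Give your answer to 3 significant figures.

27.9°

During one orbit Earth rotates (6672.0 / 86166) × 360° = 27.88°.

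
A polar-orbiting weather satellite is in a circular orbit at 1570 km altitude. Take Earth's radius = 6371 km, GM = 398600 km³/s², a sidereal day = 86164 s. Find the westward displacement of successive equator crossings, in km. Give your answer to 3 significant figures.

Semi-major axis a = 6371 + 1570 = 7941 km. Period T = 2π√(a³/μ) = 2π√(7941³/398600) = 7042.5 s = 117.37 min.
During one orbit Earth rotates (7042.5 / 86164) × 360° = 29.42°.
At the equator that is 29.42° × (2π·6371/360) km/° = 29.42 × 111.2 = 3272 km.

3270 km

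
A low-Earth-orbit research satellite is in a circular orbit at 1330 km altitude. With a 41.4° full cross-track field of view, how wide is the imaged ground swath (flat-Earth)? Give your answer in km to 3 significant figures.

Half-angle = 41.4°/2 = 20.7°.
Swath width ≈ 2h·tan(θ/2) = 2 × 1330 × tan(20.7°) = 1005.1 km.

1010 km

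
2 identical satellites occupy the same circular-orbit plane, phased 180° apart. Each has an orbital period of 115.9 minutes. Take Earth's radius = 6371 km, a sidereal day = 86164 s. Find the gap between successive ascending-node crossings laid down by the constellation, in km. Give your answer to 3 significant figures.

1620 km

T = 115.9 min = 6954.0 s.
Single-satellite node shift = (6954.0/86164) × 360° = 29.05°.
With 2 satellites evenly phased, successive equator crossings are 29.05/2 = 14.527° apart.
That is 14.527 × 111.2 = 1615 km at the equator.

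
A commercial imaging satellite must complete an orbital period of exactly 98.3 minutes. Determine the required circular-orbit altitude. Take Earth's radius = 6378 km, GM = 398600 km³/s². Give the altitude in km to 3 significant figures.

T = 98.3 min = 5898.0 s.
From T = 2π√(a³/μ): a = (μ T²/4π²)^(1/3) = (398600 × 5898.0² / 4π²)^(1/3) = 7056 km.
Altitude h = a − R = 7056 − 6378 = 678 km.

678 km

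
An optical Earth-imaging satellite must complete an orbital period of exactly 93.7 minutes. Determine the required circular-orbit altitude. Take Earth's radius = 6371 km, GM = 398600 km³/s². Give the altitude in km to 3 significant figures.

T = 93.7 min = 5622.0 s.
From T = 2π√(a³/μ): a = (μ T²/4π²)^(1/3) = (398600 × 5622.0² / 4π²)^(1/3) = 6834 km.
Altitude h = a − R = 6834 − 6371 = 463 km.

463 km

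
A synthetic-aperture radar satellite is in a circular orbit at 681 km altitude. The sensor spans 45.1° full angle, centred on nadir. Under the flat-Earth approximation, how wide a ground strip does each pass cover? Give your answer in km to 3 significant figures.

566 km

Half-angle = 45.1°/2 = 22.55°.
Swath width ≈ 2h·tan(θ/2) = 2 × 681 × tan(22.55°) = 565.6 km.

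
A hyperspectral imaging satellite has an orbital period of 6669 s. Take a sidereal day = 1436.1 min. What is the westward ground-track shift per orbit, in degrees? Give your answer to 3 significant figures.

27.9°

During one orbit Earth rotates (6669.0 / 86166) × 360° = 27.86°.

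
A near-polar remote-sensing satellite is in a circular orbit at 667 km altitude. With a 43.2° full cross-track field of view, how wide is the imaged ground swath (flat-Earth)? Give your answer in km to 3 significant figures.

528 km

Half-angle = 43.2°/2 = 21.6°.
Swath width ≈ 2h·tan(θ/2) = 2 × 667 × tan(21.6°) = 528.2 km.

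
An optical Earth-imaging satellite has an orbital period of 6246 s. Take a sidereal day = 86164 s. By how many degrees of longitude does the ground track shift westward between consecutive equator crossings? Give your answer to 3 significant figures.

26.1°

During one orbit Earth rotates (6246.0 / 86164) × 360° = 26.10°.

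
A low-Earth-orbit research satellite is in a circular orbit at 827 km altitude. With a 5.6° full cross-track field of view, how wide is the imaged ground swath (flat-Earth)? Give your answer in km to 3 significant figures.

Half-angle = 5.6°/2 = 2.8°.
Swath width ≈ 2h·tan(θ/2) = 2 × 827 × tan(2.8°) = 80.9 km.

80.9 km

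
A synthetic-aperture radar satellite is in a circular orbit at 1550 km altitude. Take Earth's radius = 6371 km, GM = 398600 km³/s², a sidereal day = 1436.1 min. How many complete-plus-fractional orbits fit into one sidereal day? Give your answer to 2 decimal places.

12.28

Semi-major axis a = 6371 + 1550 = 7921 km. Period T = 2π√(a³/μ) = 2π√(7921³/398600) = 7015.9 s = 116.93 min.
Orbits per sidereal day = 86166 / 7015.9 = 12.282.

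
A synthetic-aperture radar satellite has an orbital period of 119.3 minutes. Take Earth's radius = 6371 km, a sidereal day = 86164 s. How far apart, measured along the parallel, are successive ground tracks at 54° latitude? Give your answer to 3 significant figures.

1950 km

T = 119.3 min = 7158.0 s.
Node shift per orbit = (7158.0/86164) × 360° = 29.91°.
Equatorial spacing = 29.91 × 111.2 km/° = 3325 km.
At 54° latitude, spacing = 3325 × cos(54°) = 1955 km.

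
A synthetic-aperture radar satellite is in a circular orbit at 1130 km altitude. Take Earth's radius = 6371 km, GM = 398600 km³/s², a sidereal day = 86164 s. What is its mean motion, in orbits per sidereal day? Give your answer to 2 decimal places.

Semi-major axis a = 6371 + 1130 = 7501 km. Period T = 2π√(a³/μ) = 2π√(7501³/398600) = 6465.3 s = 107.76 min.
Orbits per sidereal day = 86164 / 6465.3 = 13.327.

13.33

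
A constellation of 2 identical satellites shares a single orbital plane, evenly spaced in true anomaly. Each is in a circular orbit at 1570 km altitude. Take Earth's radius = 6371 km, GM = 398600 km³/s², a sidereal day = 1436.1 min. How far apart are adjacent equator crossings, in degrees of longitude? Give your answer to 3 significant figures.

Semi-major axis a = 6371 + 1570 = 7941 km. Period T = 2π√(a³/μ) = 2π√(7941³/398600) = 7042.5 s = 117.37 min.
Single-satellite node shift = (7042.5/86166) × 360° = 29.42°.
With 2 satellites evenly phased, successive equator crossings are 29.42/2 = 14.712° apart.

14.7°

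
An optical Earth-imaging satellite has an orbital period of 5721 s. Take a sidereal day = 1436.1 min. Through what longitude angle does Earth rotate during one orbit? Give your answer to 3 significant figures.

23.9°

During one orbit Earth rotates (5721.0 / 86166) × 360° = 23.90°.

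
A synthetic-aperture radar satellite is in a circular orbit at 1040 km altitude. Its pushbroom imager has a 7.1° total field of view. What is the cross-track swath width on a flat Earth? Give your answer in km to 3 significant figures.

129 km

Half-angle = 7.1°/2 = 3.55°.
Swath width ≈ 2h·tan(θ/2) = 2 × 1040 × tan(3.55°) = 129.0 km.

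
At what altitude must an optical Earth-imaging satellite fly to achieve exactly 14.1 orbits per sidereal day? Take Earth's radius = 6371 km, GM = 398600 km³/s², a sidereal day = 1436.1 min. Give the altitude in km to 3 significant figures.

853 km

Required period T = 86166 / 14.1 = 6111.1 s.
From T = 2π√(a³/μ): a = (μ T²/4π²)^(1/3) = (398600 × 6111.1² / 4π²)^(1/3) = 7224 km.
Altitude h = a − R = 7224 − 6371 = 853 km.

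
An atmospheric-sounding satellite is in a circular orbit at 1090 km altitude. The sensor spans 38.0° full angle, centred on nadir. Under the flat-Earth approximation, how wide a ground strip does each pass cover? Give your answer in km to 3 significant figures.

751 km

Half-angle = 38.0°/2 = 19°.
Swath width ≈ 2h·tan(θ/2) = 2 × 1090 × tan(19°) = 750.6 km.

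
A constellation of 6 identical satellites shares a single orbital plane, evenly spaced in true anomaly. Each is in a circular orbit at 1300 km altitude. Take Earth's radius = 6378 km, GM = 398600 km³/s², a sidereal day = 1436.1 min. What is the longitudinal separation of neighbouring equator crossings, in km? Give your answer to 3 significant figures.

Semi-major axis a = 6378 + 1300 = 7678 km. Period T = 2π√(a³/μ) = 2π√(7678³/398600) = 6695.5 s = 111.59 min.
Single-satellite node shift = (6695.5/86166) × 360° = 27.97°.
With 6 satellites evenly phased, successive equator crossings are 27.97/6 = 4.662° apart.
That is 4.662 × 111.3 = 519 km at the equator.

519 km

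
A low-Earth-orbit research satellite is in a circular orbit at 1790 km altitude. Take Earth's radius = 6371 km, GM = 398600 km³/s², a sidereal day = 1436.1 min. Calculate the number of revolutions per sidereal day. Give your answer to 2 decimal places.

Semi-major axis a = 6371 + 1790 = 8161 km. Period T = 2π√(a³/μ) = 2π√(8161³/398600) = 7337.1 s = 122.29 min.
Orbits per sidereal day = 86166 / 7337.1 = 11.744.

11.74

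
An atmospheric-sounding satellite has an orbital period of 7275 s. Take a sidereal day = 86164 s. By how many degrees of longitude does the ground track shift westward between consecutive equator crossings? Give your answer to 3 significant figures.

During one orbit Earth rotates (7275.0 / 86164) × 360° = 30.40°.

30.4°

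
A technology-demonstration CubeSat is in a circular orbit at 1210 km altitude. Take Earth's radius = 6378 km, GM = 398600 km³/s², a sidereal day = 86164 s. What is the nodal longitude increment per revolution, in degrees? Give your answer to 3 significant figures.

Semi-major axis a = 6378 + 1210 = 7588 km. Period T = 2π√(a³/μ) = 2π√(7588³/398600) = 6578.1 s = 109.64 min.
During one orbit Earth rotates (6578.1 / 86164) × 360° = 27.48°.

27.5°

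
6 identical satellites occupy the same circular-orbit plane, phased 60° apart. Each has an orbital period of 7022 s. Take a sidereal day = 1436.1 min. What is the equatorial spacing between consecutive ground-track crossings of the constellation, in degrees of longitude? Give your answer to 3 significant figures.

4.89°

Single-satellite node shift = (7022.0/86166) × 360° = 29.34°.
With 6 satellites evenly phased, successive equator crossings are 29.34/6 = 4.890° apart.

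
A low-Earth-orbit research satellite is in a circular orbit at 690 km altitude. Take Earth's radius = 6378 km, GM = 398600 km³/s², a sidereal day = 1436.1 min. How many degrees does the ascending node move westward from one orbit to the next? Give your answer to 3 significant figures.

24.7°

Semi-major axis a = 6378 + 690 = 7068 km. Period T = 2π√(a³/μ) = 2π√(7068³/398600) = 5913.7 s = 98.56 min.
During one orbit Earth rotates (5913.7 / 86166) × 360° = 24.71°.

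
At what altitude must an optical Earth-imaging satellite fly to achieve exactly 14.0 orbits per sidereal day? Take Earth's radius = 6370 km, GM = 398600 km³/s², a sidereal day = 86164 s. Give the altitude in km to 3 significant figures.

Required period T = 86164 / 14.0 = 6154.6 s.
From T = 2π√(a³/μ): a = (μ T²/4π²)^(1/3) = (398600 × 6154.6² / 4π²)^(1/3) = 7259 km.
Altitude h = a − R = 7259 − 6370 = 889 km.

889 km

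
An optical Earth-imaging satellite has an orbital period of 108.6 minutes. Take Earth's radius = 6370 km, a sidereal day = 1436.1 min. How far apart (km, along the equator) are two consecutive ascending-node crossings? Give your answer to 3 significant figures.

3030 km

T = 108.6 min = 6516.0 s.
During one orbit Earth rotates (6516.0 / 86166) × 360° = 27.22°.
At the equator that is 27.22° × (2π·6370/360) km/° = 27.22 × 111.2 = 3027 km.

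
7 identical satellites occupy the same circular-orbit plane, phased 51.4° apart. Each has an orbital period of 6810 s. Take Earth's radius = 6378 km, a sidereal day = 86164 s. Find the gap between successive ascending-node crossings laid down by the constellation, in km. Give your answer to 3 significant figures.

452 km

Single-satellite node shift = (6810.0/86164) × 360° = 28.45°.
With 7 satellites evenly phased, successive equator crossings are 28.45/7 = 4.065° apart.
That is 4.065 × 111.3 = 452 km at the equator.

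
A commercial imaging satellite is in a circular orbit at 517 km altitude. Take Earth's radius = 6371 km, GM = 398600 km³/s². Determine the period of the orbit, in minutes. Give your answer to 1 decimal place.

94.8 min

Semi-major axis a = 6371 + 517 = 6888 km. Period T = 2π√(a³/μ) = 2π√(6888³/398600) = 5689.2 s = 94.82 min.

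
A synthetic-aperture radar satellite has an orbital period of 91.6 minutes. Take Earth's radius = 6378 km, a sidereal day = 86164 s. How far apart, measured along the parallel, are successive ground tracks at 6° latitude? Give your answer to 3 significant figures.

2540 km

T = 91.6 min = 5496.0 s.
Node shift per orbit = (5496.0/86164) × 360° = 22.96°.
Equatorial spacing = 22.96 × 111.3 km/° = 2556 km.
At 6° latitude, spacing = 2556 × cos(6°) = 2542 km.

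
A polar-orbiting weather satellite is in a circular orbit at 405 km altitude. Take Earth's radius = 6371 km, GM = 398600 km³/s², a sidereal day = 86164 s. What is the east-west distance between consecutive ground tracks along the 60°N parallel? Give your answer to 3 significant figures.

1290 km

Semi-major axis a = 6371 + 405 = 6776 km. Period T = 2π√(a³/μ) = 2π√(6776³/398600) = 5551.0 s = 92.52 min.
Node shift per orbit = (5551.0/86164) × 360° = 23.19°.
Equatorial spacing = 23.19 × 111.2 km/° = 2579 km.
At 60° latitude, spacing = 2579 × cos(60°) = 1289 km.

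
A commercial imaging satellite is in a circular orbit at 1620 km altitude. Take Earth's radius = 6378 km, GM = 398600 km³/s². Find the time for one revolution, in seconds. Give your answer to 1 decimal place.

Semi-major axis a = 6378 + 1620 = 7998 km. Period T = 2π√(a³/μ) = 2π√(7998³/398600) = 7118.4 s = 118.64 min.

7118.4 seconds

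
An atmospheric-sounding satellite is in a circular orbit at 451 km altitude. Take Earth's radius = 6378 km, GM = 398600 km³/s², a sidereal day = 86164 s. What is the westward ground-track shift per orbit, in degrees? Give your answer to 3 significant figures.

23.5°

Semi-major axis a = 6378 + 451 = 6829 km. Period T = 2π√(a³/μ) = 2π√(6829³/398600) = 5616.3 s = 93.60 min.
During one orbit Earth rotates (5616.3 / 86164) × 360° = 23.47°.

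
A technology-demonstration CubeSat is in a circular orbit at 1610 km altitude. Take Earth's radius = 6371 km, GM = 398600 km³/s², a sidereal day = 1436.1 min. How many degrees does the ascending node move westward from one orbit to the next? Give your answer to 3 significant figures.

Semi-major axis a = 6371 + 1610 = 7981 km. Period T = 2π√(a³/μ) = 2π√(7981³/398600) = 7095.7 s = 118.26 min.
During one orbit Earth rotates (7095.7 / 86166) × 360° = 29.65°.

29.6°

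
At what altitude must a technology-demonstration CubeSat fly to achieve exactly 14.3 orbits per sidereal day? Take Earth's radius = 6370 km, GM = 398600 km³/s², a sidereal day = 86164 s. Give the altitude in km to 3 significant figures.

Required period T = 86164 / 14.3 = 6025.5 s.
From T = 2π√(a³/μ): a = (μ T²/4π²)^(1/3) = (398600 × 6025.5² / 4π²)^(1/3) = 7157 km.
Altitude h = a − R = 7157 − 6370 = 787 km.

787 km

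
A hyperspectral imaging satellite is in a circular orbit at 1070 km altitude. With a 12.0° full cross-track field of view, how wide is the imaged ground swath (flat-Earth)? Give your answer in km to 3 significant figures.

Half-angle = 12.0°/2 = 6°.
Swath width ≈ 2h·tan(θ/2) = 2 × 1070 × tan(6°) = 224.9 km.

225 km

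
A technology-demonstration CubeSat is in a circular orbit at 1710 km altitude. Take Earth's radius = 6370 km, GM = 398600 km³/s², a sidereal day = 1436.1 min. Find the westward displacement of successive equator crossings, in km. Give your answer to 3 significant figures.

Semi-major axis a = 6370 + 1710 = 8080 km. Period T = 2π√(a³/μ) = 2π√(8080³/398600) = 7228.2 s = 120.47 min.
During one orbit Earth rotates (7228.2 / 86166) × 360° = 30.20°.
At the equator that is 30.20° × (2π·6370/360) km/° = 30.20 × 111.2 = 3357 km.

3360 km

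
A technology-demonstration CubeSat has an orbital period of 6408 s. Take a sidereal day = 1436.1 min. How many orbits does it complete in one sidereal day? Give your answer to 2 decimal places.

Orbits per sidereal day = 86166 / 6408.0 = 13.447.

13.45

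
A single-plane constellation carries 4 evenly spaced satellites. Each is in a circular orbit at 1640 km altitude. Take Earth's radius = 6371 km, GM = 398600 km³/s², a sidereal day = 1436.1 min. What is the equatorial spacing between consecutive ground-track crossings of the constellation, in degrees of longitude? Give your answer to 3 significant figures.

7.45°

Semi-major axis a = 6371 + 1640 = 8011 km. Period T = 2π√(a³/μ) = 2π√(8011³/398600) = 7135.8 s = 118.93 min.
Single-satellite node shift = (7135.8/86166) × 360° = 29.81°.
With 4 satellites evenly phased, successive equator crossings are 29.81/4 = 7.453° apart.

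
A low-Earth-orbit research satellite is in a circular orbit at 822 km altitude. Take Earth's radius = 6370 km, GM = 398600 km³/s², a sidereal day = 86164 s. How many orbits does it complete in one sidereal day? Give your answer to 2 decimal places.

14.20

Semi-major axis a = 6370 + 822 = 7192 km. Period T = 2π√(a³/μ) = 2π√(7192³/398600) = 6070.0 s = 101.17 min.
Orbits per sidereal day = 86164 / 6070.0 = 14.195.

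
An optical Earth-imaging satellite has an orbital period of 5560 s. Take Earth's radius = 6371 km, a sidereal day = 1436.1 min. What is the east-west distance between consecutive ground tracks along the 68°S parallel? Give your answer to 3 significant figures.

968 km

Node shift per orbit = (5560.0/86166) × 360° = 23.23°.
Equatorial spacing = 23.23 × 111.2 km/° = 2583 km.
At 68° latitude, spacing = 2583 × cos(68°) = 968 km.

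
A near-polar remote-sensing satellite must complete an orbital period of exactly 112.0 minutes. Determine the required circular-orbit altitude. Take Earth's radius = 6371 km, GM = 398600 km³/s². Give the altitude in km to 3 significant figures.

T = 112.0 min = 6720.0 s.
From T = 2π√(a³/μ): a = (μ T²/4π²)^(1/3) = (398600 × 6720.0² / 4π²)^(1/3) = 7697 km.
Altitude h = a − R = 7697 − 6371 = 1326 km.

1330 km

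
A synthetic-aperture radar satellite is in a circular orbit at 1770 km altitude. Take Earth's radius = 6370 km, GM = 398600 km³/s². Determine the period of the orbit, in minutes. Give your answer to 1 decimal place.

Semi-major axis a = 6370 + 1770 = 8140 km. Period T = 2π√(a³/μ) = 2π√(8140³/398600) = 7308.8 s = 121.81 min.

121.8 min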